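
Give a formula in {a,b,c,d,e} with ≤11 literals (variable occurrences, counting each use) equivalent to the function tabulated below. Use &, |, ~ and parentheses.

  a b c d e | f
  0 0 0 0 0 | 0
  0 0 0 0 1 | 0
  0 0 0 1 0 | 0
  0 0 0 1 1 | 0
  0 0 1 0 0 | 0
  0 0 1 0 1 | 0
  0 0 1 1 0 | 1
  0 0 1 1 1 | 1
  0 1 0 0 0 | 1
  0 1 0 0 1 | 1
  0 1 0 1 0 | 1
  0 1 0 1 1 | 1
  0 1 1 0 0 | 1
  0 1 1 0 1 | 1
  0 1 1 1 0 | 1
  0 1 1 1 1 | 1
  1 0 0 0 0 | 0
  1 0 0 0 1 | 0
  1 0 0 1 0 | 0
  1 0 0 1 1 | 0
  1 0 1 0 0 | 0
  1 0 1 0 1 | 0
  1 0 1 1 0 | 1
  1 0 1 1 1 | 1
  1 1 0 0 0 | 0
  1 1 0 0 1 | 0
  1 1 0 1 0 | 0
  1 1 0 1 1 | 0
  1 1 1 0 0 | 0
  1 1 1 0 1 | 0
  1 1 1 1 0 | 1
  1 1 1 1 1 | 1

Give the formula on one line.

((d & c) | ((b | ~a) & ((~a | ~b) & (b | a))))

  (d & c) = 00000011000000110000001100000011
  ~a = 11111111111111110000000000000000
  (b | ~a) = 11111111111111110000000011111111
  ~b = 11111111000000001111111100000000
  (~a | ~b) = 11111111111111111111111100000000
  (b | a) = 00000000111111111111111111111111
  ((~a | ~b) & (b | a)) = 00000000111111111111111100000000
  ((b | ~a) & ((~a | ~b) & (b | a))) = 00000000111111110000000000000000
  ((d & c) | ((b | ~a) & ((~a | ~b) & (b | a)))) = 00000011111111110000001100000011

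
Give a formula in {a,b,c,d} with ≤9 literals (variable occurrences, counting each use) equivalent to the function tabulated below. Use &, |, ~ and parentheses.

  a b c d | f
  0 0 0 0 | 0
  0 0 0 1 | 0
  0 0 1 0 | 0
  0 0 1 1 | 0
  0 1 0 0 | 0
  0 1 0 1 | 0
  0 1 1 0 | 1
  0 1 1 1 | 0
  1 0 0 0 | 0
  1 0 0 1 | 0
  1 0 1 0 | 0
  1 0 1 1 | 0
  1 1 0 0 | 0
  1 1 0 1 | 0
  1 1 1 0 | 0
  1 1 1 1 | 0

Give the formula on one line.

  ~a = 1111111100000000
  ~b = 1111000011110000
  ~d = 1010101010101010
  (~b | ~d) = 1111101011111010
  (c & (~b | ~d)) = 0011001000110010
  (~a & (c & (~b | ~d))) = 0011001000000000
  (d | c) = 0111011101110111
  (b & (d | c)) = 0000011100000111
  ((~a & (c & (~b | ~d))) & (b & (d | c))) = 0000001000000000

((~a & (c & (~b | ~d))) & (b & (d | c)))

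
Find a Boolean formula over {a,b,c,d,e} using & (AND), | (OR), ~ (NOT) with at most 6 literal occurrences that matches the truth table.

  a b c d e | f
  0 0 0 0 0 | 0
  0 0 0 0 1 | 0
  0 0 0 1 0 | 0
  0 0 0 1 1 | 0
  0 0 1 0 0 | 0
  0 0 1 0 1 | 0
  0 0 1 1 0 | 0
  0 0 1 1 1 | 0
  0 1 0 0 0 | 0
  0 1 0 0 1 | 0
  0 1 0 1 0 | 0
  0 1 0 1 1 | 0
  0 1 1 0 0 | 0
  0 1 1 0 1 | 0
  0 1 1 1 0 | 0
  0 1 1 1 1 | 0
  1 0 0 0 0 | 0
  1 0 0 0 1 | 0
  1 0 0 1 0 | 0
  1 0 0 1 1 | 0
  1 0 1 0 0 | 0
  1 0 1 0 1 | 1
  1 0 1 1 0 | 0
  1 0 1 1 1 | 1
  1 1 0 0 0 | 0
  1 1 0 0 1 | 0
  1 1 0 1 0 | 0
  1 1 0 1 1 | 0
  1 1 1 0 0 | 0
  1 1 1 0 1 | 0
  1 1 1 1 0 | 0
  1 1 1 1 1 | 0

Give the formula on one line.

  ~b = 11111111000000001111111100000000
  (c & a) = 00000000000000000000111100001111
  (~b & (c & a)) = 00000000000000000000111100000000
  (e & (~b & (c & a))) = 00000000000000000000010100000000

(e & (~b & (c & a)))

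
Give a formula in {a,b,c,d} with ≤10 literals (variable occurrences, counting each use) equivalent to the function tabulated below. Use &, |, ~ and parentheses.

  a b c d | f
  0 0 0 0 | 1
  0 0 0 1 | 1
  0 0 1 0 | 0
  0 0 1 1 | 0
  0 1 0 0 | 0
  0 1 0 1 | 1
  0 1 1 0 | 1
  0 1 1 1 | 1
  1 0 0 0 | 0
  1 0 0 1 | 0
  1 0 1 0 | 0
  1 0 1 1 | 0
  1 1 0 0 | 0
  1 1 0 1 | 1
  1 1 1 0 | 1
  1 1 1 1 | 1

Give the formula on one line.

(((~c | b) | (~c | a)) & ((b | ~a) & (~b | (c | d))))

  ~c = 1100110011001100
  (~c | b) = 1100111111001111
  (~c | a) = 1100110011111111
  ((~c | b) | (~c | a)) = 1100111111111111
  ~a = 1111111100000000
  (b | ~a) = 1111111100001111
  ~b = 1111000011110000
  (c | d) = 0111011101110111
  (~b | (c | d)) = 1111011111110111
  ((b | ~a) & (~b | (c | d))) = 1111011100000111
  (((~c | b) | (~c | a)) & ((b | ~a) & (~b | (c | d)))) = 1100011100000111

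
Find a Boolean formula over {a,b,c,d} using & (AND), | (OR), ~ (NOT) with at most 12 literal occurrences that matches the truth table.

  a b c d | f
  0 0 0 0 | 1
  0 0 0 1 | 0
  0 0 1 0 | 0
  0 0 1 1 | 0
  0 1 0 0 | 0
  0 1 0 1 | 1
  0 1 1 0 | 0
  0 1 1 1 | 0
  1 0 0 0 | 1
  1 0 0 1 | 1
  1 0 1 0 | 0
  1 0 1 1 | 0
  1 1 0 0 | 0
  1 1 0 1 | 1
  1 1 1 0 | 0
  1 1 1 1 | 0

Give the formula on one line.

  ~c = 1100110011001100
  (d & ~c) = 0100010001000100
  ~b = 1111000011110000
  ~d = 1010101010101010
  (~b & ~d) = 1010000010100000
  ((d & ~c) | (~b & ~d)) = 1110010011100100
  (a | ~d) = 1010101011111111
  ((a | ~d) | b) = 1010111111111111
  (d | ~c) = 1101110111011101
  (((a | ~d) | b) & (d | ~c)) = 1000110111011101
  (((d & ~c) | (~b & ~d)) & (((a | ~d) | b) & (d | ~c))) = 1000010011000100

(((d & ~c) | (~b & ~d)) & (((a | ~d) | b) & (d | ~c)))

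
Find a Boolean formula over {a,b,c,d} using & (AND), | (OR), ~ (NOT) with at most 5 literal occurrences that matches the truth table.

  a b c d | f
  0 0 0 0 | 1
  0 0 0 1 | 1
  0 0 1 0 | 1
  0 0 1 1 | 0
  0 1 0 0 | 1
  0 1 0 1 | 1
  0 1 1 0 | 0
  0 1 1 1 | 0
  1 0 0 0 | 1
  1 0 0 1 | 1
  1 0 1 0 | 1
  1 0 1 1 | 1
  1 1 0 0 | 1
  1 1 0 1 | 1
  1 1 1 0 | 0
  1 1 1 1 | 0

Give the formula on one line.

  ~d = 1010101010101010
  (~d | a) = 1010101011111111
  ~c = 1100110011001100
  ((~d | a) | ~c) = 1110111011111111
  ~b = 1111000011110000
  (~b | ~c) = 1111110011111100
  (((~d | a) | ~c) & (~b | ~c)) = 1110110011111100

(((~d | a) | ~c) & (~b | ~c))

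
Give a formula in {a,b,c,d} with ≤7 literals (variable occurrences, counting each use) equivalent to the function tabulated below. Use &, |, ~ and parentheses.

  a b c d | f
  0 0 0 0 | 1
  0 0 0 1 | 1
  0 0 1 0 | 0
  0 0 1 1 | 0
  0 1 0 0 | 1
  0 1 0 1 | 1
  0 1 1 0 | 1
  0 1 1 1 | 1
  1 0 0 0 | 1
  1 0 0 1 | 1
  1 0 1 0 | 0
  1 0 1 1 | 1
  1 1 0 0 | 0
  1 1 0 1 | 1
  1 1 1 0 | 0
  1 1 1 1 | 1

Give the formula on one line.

(((a | b) & (d | ~a)) | (~c & ~b))

  (a | b) = 0000111111111111
  ~a = 1111111100000000
  (d | ~a) = 1111111101010101
  ((a | b) & (d | ~a)) = 0000111101010101
  ~c = 1100110011001100
  ~b = 1111000011110000
  (~c & ~b) = 1100000011000000
  (((a | b) & (d | ~a)) | (~c & ~b)) = 1100111111010101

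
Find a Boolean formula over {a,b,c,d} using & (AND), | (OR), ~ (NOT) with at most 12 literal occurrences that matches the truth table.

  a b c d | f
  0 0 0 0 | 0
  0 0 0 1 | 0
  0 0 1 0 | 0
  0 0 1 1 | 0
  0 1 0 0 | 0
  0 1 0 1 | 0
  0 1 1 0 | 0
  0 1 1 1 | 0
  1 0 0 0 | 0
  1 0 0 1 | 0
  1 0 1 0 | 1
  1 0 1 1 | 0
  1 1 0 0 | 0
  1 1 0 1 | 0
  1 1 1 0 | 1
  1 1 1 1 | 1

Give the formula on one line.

(((a & ~d) | (d & (c & b))) & (((~c & ~a) | c) & a))

  ~d = 1010101010101010
  (a & ~d) = 0000000010101010
  (c & b) = 0000001100000011
  (d & (c & b)) = 0000000100000001
  ((a & ~d) | (d & (c & b))) = 0000000110101011
  ~c = 1100110011001100
  ~a = 1111111100000000
  (~c & ~a) = 1100110000000000
  ((~c & ~a) | c) = 1111111100110011
  (((~c & ~a) | c) & a) = 0000000000110011
  (((a & ~d) | (d & (c & b))) & (((~c & ~a) | c) & a)) = 0000000000100011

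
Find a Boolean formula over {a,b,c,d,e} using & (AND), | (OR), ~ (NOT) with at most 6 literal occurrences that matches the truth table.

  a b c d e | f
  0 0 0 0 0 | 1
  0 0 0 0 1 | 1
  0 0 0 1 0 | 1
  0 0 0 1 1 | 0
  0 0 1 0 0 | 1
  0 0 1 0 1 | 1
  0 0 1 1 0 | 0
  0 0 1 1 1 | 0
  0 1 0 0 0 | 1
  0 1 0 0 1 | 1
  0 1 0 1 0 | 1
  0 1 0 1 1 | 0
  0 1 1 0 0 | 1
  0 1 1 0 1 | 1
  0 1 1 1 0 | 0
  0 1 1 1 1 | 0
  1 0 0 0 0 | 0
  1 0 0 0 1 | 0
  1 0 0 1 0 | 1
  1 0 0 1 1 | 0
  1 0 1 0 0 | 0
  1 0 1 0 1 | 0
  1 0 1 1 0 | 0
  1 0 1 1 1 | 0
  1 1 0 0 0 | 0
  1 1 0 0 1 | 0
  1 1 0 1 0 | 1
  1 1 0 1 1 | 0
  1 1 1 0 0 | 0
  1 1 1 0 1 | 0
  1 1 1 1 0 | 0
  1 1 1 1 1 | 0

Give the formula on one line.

  ~d = 11001100110011001100110011001100
  ~a = 11111111111111110000000000000000
  (~d & ~a) = 11001100110011000000000000000000
  ~c = 11110000111100001111000011110000
  (~c & d) = 00110000001100000011000000110000
  ~e = 10101010101010101010101010101010
  (~e & d) = 00100010001000100010001000100010
  ((~c & d) & (~e & d)) = 00100000001000000010000000100000
  ((~d & ~a) | ((~c & d) & (~e & d))) = 11101100111011000010000000100000

((~d & ~a) | ((~c & d) & (~e & d)))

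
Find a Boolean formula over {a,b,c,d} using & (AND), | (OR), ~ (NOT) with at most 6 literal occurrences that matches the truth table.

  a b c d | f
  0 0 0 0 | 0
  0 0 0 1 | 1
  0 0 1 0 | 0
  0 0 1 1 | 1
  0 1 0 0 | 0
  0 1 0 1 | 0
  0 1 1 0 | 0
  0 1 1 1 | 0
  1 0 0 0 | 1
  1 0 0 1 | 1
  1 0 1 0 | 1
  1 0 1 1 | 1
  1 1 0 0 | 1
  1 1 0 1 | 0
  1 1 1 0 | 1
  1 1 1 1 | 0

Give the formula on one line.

  ~b = 1111000011110000
  (~b & d) = 0101000001010000
  ~d = 1010101010101010
  (~d & a) = 0000000010101010
  ((~b & d) | (~d & a)) = 0101000011111010

((~b & d) | (~d & a))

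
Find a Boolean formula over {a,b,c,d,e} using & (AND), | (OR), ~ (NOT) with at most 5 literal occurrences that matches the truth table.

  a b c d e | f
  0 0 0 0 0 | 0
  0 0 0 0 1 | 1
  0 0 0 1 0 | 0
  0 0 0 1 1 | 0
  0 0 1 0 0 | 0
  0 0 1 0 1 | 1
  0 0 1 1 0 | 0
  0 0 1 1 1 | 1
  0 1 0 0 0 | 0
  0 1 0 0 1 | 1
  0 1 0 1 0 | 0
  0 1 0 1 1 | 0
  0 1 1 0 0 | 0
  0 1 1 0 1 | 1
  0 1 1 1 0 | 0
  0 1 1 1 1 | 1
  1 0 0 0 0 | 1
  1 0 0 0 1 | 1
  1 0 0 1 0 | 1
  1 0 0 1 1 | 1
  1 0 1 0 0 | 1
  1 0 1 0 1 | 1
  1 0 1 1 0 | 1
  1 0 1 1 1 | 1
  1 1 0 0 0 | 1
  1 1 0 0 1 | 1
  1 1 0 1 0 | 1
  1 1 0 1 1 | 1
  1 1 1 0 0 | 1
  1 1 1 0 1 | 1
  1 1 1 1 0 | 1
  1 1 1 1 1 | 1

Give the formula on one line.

  ~d = 11001100110011001100110011001100
  (~d | c) = 11001111110011111100111111001111
  ((~d | c) & e) = 01000101010001010100010101000101
  (a | ((~d | c) & e)) = 01000101010001011111111111111111

(a | ((~d | c) & e))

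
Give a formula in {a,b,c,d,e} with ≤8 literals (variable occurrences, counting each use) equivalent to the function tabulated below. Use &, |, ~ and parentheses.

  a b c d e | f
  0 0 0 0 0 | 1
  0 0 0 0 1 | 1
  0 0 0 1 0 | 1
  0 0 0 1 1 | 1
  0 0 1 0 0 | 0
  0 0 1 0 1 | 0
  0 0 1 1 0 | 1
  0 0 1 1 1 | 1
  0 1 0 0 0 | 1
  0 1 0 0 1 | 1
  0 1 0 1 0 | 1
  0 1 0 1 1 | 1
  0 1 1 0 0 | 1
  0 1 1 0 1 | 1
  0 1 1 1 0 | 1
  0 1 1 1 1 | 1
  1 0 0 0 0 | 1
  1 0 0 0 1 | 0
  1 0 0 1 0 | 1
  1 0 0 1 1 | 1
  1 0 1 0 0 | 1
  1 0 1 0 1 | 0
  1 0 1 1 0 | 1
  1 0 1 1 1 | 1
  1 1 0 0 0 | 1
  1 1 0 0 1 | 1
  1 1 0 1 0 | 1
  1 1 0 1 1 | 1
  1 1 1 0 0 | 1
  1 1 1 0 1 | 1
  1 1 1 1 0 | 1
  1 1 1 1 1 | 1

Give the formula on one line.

  ~a = 11111111111111110000000000000000
  ~c = 11110000111100001111000011110000
  (~a & ~c) = 11110000111100000000000000000000
  (d | b) = 00110011111111110011001111111111
  ((~a & ~c) | (d | b)) = 11110011111111110011001111111111
  ~e = 10101010101010101010101010101010
  (a & ~e) = 00000000000000001010101010101010
  (((~a & ~c) | (d | b)) | (a & ~e)) = 11110011111111111011101111111111

(((~a & ~c) | (d | b)) | (a & ~e))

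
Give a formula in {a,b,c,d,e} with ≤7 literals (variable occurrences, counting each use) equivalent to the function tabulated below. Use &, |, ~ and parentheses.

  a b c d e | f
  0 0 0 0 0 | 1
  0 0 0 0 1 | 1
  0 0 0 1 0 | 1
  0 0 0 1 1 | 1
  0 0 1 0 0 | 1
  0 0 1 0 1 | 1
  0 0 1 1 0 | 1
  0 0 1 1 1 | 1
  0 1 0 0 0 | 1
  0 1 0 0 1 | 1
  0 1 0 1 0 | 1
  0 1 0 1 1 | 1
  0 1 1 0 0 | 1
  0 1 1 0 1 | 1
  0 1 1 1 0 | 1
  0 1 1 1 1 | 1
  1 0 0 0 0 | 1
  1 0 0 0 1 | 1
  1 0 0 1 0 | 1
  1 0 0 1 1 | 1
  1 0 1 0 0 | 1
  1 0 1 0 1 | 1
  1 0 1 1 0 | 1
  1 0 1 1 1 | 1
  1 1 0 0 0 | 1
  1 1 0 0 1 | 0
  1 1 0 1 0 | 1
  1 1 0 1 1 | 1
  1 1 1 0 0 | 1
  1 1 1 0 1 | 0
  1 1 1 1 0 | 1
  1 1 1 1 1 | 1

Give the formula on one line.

(((~e | (~a & e)) | ~b) | d)

  ~e = 10101010101010101010101010101010
  ~a = 11111111111111110000000000000000
  (~a & e) = 01010101010101010000000000000000
  (~e | (~a & e)) = 11111111111111111010101010101010
  ~b = 11111111000000001111111100000000
  ((~e | (~a & e)) | ~b) = 11111111111111111111111110101010
  (((~e | (~a & e)) | ~b) | d) = 11111111111111111111111110111011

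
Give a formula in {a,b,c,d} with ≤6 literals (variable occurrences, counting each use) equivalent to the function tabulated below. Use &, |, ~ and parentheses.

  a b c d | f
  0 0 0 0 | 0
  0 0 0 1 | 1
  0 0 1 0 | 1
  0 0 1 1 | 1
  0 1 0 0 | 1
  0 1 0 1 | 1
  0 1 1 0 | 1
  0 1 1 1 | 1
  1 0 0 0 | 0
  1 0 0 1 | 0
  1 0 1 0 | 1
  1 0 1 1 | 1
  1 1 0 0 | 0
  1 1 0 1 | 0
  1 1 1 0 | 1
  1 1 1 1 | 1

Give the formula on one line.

  (d | c) = 0111011101110111
  ((d | c) | b) = 0111111101111111
  ~a = 1111111100000000
  (~a | c) = 1111111100110011
  (((d | c) | b) & (~a | c)) = 0111111100110011

(((d | c) | b) & (~a | c))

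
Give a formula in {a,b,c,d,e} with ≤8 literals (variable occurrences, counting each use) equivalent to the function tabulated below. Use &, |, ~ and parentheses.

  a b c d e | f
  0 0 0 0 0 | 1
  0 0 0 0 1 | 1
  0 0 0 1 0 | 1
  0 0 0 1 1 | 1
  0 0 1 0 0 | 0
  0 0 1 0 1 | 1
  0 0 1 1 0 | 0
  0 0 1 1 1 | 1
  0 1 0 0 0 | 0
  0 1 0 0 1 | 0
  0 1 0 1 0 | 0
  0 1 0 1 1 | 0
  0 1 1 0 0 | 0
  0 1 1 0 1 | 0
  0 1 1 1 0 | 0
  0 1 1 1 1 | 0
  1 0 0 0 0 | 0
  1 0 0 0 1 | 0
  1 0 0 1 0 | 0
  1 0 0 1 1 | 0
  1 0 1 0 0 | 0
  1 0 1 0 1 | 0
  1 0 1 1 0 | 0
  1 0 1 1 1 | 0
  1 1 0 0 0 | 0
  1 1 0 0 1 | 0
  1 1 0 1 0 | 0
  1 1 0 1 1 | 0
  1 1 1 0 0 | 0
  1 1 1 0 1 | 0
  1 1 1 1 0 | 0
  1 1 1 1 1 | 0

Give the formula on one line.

  ~a = 11111111111111110000000000000000
  ~c = 11110000111100001111000011110000
  (e | a) = 01010101010101011111111111111111
  (~c | (e | a)) = 11110101111101011111111111111111
  (~a & (~c | (e | a))) = 11110101111101010000000000000000
  ~b = 11111111000000001111111100000000
  ((~a & (~c | (e | a))) & ~b) = 11110101000000000000000000000000

((~a & (~c | (e | a))) & ~b)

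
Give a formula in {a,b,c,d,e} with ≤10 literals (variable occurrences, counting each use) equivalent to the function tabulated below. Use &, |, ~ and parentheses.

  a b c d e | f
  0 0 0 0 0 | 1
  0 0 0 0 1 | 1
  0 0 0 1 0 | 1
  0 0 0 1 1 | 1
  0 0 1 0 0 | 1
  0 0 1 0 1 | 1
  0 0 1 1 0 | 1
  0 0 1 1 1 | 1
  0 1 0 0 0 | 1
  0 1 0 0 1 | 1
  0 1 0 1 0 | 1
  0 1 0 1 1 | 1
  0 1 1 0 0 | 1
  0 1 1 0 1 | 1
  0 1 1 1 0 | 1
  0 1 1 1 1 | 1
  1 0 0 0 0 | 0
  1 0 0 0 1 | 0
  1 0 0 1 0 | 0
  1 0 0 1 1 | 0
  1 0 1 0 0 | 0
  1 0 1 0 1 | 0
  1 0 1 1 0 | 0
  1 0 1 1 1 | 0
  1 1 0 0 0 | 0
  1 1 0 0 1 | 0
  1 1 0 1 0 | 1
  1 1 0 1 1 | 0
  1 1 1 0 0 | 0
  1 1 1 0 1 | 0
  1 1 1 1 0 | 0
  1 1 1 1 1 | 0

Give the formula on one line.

((((a & (e | b)) & (d & ~e)) & ~c) | ~a)

  (e | b) = 01010101111111110101010111111111
  (a & (e | b)) = 00000000000000000101010111111111
  ~e = 10101010101010101010101010101010
  (d & ~e) = 00100010001000100010001000100010
  ((a & (e | b)) & (d & ~e)) = 00000000000000000000000000100010
  ~c = 11110000111100001111000011110000
  (((a & (e | b)) & (d & ~e)) & ~c) = 00000000000000000000000000100000
  ~a = 11111111111111110000000000000000
  ((((a & (e | b)) & (d & ~e)) & ~c) | ~a) = 11111111111111110000000000100000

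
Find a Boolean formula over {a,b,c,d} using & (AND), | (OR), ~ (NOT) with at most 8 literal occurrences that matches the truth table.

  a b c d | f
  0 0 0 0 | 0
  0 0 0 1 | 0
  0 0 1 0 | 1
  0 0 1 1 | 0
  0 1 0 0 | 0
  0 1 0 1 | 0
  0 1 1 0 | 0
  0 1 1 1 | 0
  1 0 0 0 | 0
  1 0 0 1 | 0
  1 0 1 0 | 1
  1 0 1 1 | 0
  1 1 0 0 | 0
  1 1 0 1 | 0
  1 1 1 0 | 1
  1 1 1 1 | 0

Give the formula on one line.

(((d | c) & ((b & d) | ~d)) & ((~b | a) & ~d))

  (d | c) = 0111011101110111
  (b & d) = 0000010100000101
  ~d = 1010101010101010
  ((b & d) | ~d) = 1010111110101111
  ((d | c) & ((b & d) | ~d)) = 0010011100100111
  ~b = 1111000011110000
  (~b | a) = 1111000011111111
  ((~b | a) & ~d) = 1010000010101010
  (((d | c) & ((b & d) | ~d)) & ((~b | a) & ~d)) = 0010000000100010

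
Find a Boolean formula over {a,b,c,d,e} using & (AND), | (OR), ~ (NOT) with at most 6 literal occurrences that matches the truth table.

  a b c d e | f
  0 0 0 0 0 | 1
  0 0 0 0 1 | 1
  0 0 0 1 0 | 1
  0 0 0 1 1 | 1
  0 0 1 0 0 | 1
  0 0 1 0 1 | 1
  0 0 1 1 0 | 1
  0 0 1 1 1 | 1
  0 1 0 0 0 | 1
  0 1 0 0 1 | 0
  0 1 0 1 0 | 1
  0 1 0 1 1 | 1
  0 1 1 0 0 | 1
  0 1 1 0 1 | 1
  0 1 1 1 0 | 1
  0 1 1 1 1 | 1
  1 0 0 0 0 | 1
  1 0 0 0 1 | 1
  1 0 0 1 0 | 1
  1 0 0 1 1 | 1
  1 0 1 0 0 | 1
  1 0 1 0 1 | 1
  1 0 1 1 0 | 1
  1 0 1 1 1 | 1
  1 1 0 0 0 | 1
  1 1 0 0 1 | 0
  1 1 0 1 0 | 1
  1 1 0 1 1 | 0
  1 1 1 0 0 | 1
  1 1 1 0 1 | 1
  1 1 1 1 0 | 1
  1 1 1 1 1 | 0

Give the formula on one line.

  ~d = 11001100110011001100110011001100
  (c & ~d) = 00001100000011000000110000001100
  ~a = 11111111111111110000000000000000
  (~a & d) = 00110011001100110000000000000000
  ((c & ~d) | (~a & d)) = 00111111001111110000110000001100
  ~b = 11111111000000001111111100000000
  ~e = 10101010101010101010101010101010
  (~b | ~e) = 11111111101010101111111110101010
  (((c & ~d) | (~a & d)) | (~b | ~e)) = 11111111101111111111111110101110

(((c & ~d) | (~a & d)) | (~b | ~e))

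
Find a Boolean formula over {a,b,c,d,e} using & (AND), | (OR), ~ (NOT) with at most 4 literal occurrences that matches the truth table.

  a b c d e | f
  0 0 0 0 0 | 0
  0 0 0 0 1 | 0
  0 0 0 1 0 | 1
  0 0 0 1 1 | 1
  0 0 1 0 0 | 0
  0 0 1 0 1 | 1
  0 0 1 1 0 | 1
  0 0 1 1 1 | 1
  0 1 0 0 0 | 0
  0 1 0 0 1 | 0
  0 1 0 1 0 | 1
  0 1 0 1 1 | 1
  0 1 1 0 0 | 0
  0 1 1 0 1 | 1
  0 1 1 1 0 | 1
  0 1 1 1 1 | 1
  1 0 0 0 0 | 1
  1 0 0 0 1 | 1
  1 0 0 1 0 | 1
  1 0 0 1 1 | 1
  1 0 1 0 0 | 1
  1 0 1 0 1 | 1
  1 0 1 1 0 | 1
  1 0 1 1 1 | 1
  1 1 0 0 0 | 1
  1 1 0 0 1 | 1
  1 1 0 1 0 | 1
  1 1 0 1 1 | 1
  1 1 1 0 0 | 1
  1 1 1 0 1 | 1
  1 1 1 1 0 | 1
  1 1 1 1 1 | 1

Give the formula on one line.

((d | a) | (e & c))

  (d | a) = 00110011001100111111111111111111
  (e & c) = 00000101000001010000010100000101
  ((d | a) | (e & c)) = 00110111001101111111111111111111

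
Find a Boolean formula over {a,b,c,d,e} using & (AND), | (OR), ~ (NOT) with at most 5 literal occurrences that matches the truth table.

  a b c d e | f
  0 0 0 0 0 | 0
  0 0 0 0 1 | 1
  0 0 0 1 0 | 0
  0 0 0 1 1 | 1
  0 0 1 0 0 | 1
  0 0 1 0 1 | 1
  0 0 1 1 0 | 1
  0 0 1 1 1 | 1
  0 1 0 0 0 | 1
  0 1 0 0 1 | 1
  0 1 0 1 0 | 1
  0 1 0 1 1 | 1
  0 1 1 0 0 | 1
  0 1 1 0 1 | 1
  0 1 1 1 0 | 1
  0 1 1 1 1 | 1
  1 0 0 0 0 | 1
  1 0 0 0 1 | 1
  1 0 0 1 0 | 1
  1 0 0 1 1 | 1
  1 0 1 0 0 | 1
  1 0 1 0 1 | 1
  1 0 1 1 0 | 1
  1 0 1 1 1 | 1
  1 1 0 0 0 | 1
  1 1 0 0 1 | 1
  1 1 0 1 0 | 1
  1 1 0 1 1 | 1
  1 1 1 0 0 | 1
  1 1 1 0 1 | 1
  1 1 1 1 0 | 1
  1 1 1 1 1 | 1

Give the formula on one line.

(((a & ~b) | (b | c)) | e)

  ~b = 11111111000000001111111100000000
  (a & ~b) = 00000000000000001111111100000000
  (b | c) = 00001111111111110000111111111111
  ((a & ~b) | (b | c)) = 00001111111111111111111111111111
  (((a & ~b) | (b | c)) | e) = 01011111111111111111111111111111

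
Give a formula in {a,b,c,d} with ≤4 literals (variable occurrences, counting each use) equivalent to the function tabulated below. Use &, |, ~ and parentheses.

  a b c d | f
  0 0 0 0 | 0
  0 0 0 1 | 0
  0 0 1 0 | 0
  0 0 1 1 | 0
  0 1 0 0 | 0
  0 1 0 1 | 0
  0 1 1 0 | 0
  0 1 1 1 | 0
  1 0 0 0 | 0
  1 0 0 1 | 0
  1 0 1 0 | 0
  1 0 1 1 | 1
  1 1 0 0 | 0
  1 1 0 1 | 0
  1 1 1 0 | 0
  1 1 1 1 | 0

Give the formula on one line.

  ~b = 1111000011110000
  (~b & c) = 0011000000110000
  (a & (~b & c)) = 0000000000110000
  ((a & (~b & c)) & d) = 0000000000010000

((a & (~b & c)) & d)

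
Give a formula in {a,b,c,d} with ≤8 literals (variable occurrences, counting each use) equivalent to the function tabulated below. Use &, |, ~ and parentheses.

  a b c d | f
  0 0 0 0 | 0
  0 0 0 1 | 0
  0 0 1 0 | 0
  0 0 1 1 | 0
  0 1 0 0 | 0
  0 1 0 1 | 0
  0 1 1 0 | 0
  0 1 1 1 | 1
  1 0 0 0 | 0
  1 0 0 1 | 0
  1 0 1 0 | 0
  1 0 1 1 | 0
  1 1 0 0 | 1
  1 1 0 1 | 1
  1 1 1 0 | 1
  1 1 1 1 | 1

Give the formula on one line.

((a | (((~c | d) | ~b) & ((b | a) & c))) & b)

  ~c = 1100110011001100
  (~c | d) = 1101110111011101
  ~b = 1111000011110000
  ((~c | d) | ~b) = 1111110111111101
  (b | a) = 0000111111111111
  ((b | a) & c) = 0000001100110011
  (((~c | d) | ~b) & ((b | a) & c)) = 0000000100110001
  (a | (((~c | d) | ~b) & ((b | a) & c))) = 0000000111111111
  ((a | (((~c | d) | ~b) & ((b | a) & c))) & b) = 0000000100001111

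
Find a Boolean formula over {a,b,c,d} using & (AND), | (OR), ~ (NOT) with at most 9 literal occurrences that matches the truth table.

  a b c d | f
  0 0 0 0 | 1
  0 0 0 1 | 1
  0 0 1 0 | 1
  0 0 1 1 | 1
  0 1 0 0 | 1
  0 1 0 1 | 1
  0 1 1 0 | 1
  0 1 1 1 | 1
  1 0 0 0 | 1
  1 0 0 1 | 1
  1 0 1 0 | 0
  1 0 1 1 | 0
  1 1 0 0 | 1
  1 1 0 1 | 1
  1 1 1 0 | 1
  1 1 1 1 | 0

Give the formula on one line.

  ~a = 1111111100000000
  ~d = 1010101010101010
  (~a | ~d) = 1111111110101010
  (c & (~a | ~d)) = 0011001100100010
  (b & a) = 0000000000001111
  ((b & a) | ~a) = 1111111100001111
  ((c & (~a | ~d)) & ((b & a) | ~a)) = 0011001100000010
  ~c = 1100110011001100
  (((c & (~a | ~d)) & ((b & a) | ~a)) | ~c) = 1111111111001110

(((c & (~a | ~d)) & ((b & a) | ~a)) | ~c)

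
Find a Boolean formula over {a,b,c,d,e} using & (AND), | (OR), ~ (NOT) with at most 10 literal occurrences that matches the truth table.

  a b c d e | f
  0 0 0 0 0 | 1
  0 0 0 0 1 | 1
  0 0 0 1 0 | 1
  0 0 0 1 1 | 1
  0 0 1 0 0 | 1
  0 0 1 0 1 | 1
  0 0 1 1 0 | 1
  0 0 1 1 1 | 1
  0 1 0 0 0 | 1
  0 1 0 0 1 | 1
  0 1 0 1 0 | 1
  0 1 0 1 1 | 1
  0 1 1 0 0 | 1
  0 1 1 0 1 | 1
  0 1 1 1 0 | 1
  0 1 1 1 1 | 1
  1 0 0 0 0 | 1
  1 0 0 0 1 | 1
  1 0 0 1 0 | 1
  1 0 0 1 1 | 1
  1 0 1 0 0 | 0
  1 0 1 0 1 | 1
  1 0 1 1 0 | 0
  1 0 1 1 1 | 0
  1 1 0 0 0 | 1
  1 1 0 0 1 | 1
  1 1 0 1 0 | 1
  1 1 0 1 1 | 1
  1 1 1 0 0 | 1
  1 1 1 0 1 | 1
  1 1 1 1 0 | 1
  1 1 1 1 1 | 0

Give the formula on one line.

  ~a = 11111111111111110000000000000000
  ~c = 11110000111100001111000011110000
  (~c | b) = 11110000111111111111000011111111
  (~a | (~c | b)) = 11111111111111111111000011111111
  ~e = 10101010101010101010101010101010
  ((~a | (~c | b)) & ~e) = 10101010101010101010000010101010
  ~d = 11001100110011001100110011001100
  (~a | ~d) = 11111111111111111100110011001100
  (e & (~a | ~d)) = 01010101010101010100010001000100
  ((e & (~a | ~d)) | ~c) = 11110101111101011111010011110100
  (((~a | (~c | b)) & ~e) | ((e & (~a | ~d)) | ~c)) = 11111111111111111111010011111110

(((~a | (~c | b)) & ~e) | ((e & (~a | ~d)) | ~c))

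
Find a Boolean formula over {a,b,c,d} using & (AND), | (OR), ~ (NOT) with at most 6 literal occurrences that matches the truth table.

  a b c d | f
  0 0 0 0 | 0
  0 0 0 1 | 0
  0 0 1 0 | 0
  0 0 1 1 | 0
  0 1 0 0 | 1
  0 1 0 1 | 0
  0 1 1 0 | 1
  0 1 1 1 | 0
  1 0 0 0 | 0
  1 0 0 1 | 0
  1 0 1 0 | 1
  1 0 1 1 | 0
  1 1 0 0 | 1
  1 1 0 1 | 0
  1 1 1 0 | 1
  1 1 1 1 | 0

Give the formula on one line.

(~d & ((c & a) | b))

  ~d = 1010101010101010
  (c & a) = 0000000000110011
  ((c & a) | b) = 0000111100111111
  (~d & ((c & a) | b)) = 0000101000101010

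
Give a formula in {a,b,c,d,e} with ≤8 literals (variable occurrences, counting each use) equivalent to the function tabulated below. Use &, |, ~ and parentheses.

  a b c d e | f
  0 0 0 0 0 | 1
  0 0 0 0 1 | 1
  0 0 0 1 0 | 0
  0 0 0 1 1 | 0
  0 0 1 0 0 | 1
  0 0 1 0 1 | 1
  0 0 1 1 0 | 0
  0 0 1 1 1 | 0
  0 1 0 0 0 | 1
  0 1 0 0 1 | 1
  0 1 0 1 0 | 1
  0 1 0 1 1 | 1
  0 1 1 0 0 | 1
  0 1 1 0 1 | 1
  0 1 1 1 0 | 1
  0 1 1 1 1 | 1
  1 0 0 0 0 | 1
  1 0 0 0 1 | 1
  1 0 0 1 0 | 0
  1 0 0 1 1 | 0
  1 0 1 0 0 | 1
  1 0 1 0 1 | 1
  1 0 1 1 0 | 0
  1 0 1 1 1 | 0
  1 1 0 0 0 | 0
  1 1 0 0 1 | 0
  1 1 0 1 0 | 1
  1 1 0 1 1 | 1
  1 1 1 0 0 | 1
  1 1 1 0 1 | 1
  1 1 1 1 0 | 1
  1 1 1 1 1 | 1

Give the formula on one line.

  (b & d) = 00000000001100110000000000110011
  ~d = 11001100110011001100110011001100
  ((b & d) | ~d) = 11001100111111111100110011111111
  (d | c) = 00111111001111110011111100111111
  ~b = 11111111000000001111111100000000
  (~b | d) = 11111111001100111111111100110011
  ((d | c) | (~b | d)) = 11111111001111111111111100111111
  ~a = 11111111111111110000000000000000
  (((d | c) | (~b | d)) | ~a) = 11111111111111111111111100111111
  (((b & d) | ~d) & (((d | c) | (~b | d)) | ~a)) = 11001100111111111100110000111111

(((b & d) | ~d) & (((d | c) | (~b | d)) | ~a))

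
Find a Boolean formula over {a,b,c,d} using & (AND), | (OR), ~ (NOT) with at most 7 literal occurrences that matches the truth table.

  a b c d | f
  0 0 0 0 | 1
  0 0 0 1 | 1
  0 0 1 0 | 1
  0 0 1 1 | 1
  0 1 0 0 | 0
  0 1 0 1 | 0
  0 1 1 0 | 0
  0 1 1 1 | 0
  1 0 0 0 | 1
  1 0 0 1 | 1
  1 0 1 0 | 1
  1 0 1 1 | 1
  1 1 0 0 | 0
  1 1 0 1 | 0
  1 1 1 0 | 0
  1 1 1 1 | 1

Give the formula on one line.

(((c & a) & d) | ~b)

  (c & a) = 0000000000110011
  ((c & a) & d) = 0000000000010001
  ~b = 1111000011110000
  (((c & a) & d) | ~b) = 1111000011110001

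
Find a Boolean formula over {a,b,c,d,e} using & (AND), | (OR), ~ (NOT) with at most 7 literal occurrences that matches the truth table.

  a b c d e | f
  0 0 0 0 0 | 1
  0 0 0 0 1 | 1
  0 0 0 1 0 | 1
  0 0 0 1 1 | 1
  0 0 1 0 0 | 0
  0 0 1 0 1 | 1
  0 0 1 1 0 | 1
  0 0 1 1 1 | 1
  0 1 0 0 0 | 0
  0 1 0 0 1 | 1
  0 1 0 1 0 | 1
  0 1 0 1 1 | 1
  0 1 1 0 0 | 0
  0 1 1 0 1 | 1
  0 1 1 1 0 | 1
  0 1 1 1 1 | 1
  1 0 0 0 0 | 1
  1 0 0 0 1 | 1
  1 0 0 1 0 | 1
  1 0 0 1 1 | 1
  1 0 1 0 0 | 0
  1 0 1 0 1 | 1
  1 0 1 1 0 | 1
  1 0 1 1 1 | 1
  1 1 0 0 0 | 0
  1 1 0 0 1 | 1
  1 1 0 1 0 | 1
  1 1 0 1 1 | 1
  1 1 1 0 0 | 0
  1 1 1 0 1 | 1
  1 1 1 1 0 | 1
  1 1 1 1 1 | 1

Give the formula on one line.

  ~c = 11110000111100001111000011110000
  ~b = 11111111000000001111111100000000
  (~b | e) = 11111111010101011111111101010101
  (~c & (~b | e)) = 11110000010100001111000001010000
  ~d = 11001100110011001100110011001100
  (~d & e) = 01000100010001000100010001000100
  ((~c & (~b | e)) | (~d & e)) = 11110100010101001111010001010100
  (((~c & (~b | e)) | (~d & e)) | d) = 11110111011101111111011101110111

(((~c & (~b | e)) | (~d & e)) | d)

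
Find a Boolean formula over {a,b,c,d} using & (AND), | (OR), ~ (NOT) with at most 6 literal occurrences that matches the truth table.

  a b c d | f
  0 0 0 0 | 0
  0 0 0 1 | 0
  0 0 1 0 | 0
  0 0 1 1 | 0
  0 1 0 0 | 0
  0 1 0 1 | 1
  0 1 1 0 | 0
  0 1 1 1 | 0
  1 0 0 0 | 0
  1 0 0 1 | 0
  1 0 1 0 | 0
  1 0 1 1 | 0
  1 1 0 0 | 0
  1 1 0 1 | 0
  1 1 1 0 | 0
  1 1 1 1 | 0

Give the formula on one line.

((~a & ~c) & (b & d))

  ~a = 1111111100000000
  ~c = 1100110011001100
  (~a & ~c) = 1100110000000000
  (b & d) = 0000010100000101
  ((~a & ~c) & (b & d)) = 0000010000000000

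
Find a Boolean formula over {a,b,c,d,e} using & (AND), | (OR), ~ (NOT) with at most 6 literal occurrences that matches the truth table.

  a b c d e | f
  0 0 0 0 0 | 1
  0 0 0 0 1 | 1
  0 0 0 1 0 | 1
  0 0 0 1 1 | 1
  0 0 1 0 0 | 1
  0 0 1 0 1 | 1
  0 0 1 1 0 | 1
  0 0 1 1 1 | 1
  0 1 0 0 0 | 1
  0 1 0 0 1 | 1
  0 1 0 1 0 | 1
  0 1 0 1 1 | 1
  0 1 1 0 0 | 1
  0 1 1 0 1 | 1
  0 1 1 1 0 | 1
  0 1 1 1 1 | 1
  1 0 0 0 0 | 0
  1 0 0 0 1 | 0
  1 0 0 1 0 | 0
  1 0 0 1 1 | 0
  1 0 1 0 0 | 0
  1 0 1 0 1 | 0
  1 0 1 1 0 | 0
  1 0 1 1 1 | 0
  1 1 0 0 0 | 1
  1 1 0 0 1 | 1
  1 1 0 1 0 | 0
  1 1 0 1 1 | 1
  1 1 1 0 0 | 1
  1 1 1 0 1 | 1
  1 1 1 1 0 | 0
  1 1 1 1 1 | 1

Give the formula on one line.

(((~d | e) & b) | ~a)

  ~d = 11001100110011001100110011001100
  (~d | e) = 11011101110111011101110111011101
  ((~d | e) & b) = 00000000110111010000000011011101
  ~a = 11111111111111110000000000000000
  (((~d | e) & b) | ~a) = 11111111111111110000000011011101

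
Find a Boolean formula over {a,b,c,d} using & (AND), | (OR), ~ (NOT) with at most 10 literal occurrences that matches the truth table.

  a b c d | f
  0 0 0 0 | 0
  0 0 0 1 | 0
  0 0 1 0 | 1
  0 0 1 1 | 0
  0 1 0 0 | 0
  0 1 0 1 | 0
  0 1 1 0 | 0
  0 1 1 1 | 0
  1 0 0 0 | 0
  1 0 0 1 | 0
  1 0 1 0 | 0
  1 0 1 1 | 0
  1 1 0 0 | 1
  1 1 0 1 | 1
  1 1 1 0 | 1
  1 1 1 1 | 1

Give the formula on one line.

  ~a = 1111111100000000
  (c & ~a) = 0011001100000000
  ~b = 1111000011110000
  (d | ~b) = 1111010111110101
  ((c & ~a) & (d | ~b)) = 0011000100000000
  (c | ~a) = 1111111100110011
  ~d = 1010101010101010
  ((c | ~a) & ~d) = 1010101000100010
  (((c & ~a) & (d | ~b)) & ((c | ~a) & ~d)) = 0010000000000000
  (b & a) = 0000000000001111
  ((((c & ~a) & (d | ~b)) & ((c | ~a) & ~d)) | (b & a)) = 0010000000001111

((((c & ~a) & (d | ~b)) & ((c | ~a) & ~d)) | (b & a))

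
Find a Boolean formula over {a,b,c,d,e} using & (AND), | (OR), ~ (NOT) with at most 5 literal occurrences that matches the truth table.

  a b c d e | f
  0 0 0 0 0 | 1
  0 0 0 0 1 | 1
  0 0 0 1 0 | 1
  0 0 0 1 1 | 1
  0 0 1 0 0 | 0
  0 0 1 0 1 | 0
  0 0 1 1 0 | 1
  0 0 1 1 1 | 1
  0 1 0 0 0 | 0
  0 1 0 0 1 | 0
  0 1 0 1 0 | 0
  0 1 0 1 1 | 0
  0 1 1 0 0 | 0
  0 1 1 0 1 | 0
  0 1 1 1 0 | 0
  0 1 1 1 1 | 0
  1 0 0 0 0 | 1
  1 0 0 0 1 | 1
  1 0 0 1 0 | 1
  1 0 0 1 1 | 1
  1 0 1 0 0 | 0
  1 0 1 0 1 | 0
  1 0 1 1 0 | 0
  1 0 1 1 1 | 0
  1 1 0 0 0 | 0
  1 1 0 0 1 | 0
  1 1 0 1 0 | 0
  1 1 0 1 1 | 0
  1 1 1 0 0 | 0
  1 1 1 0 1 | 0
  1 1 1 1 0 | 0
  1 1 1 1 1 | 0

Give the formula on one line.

  ~a = 11111111111111110000000000000000
  (d & ~a) = 00110011001100110000000000000000
  ~c = 11110000111100001111000011110000
  ((d & ~a) | ~c) = 11110011111100111111000011110000
  ~b = 11111111000000001111111100000000
  (((d & ~a) | ~c) & ~b) = 11110011000000001111000000000000

(((d & ~a) | ~c) & ~b)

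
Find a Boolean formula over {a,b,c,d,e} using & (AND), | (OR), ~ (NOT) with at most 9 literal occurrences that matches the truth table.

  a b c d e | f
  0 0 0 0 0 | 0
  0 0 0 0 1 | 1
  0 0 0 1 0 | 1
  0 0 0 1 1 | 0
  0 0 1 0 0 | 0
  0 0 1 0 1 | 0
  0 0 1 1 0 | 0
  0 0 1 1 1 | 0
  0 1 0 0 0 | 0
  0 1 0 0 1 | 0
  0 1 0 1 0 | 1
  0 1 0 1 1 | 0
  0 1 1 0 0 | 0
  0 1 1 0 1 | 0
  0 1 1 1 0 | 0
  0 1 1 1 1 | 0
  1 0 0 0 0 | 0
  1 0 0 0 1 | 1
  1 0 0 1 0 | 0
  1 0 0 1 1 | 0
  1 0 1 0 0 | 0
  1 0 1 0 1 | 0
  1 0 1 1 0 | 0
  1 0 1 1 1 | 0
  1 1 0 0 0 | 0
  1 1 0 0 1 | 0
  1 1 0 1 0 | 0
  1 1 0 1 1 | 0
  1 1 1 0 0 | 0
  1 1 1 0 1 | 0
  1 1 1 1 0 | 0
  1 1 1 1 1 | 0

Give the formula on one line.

  ~b = 11111111000000001111111100000000
  (~b | d) = 11111111001100111111111100110011
  ~c = 11110000111100001111000011110000
  (d | e) = 01110111011101110111011101110111
  (~c & (d | e)) = 01110000011100000111000001110000
  ((~b | d) & (~c & (d | e))) = 01110000001100000111000000110000
  ~a = 11111111111111110000000000000000
  ~e = 10101010101010101010101010101010
  (~a & ~e) = 10101010101010100000000000000000
  ~d = 11001100110011001100110011001100
  (e & ~d) = 01000100010001000100010001000100
  ((~a & ~e) | (e & ~d)) = 11101110111011100100010001000100
  (((~b | d) & (~c & (d | e))) & ((~a & ~e) | (e & ~d))) = 01100000001000000100000000000000

(((~b | d) & (~c & (d | e))) & ((~a & ~e) | (e & ~d)))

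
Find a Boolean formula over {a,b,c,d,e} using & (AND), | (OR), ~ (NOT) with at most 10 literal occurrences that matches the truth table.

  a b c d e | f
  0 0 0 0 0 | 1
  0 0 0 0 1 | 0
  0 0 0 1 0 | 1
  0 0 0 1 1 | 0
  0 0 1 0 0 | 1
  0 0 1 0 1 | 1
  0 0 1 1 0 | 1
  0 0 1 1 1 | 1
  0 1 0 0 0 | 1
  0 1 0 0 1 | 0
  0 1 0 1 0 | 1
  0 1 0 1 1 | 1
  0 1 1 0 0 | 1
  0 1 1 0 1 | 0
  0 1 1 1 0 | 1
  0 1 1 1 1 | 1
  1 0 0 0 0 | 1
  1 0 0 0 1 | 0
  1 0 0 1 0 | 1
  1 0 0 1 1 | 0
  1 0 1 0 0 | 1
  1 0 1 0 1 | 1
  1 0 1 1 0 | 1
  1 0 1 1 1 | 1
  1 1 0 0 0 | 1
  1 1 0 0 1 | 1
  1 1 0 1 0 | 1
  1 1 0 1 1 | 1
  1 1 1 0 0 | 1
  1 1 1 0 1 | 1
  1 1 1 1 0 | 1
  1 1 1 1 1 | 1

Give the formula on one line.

(((b | (~e & ~b)) & (~e | (d | a))) | (c & ~b))

  ~e = 10101010101010101010101010101010
  ~b = 11111111000000001111111100000000
  (~e & ~b) = 10101010000000001010101000000000
  (b | (~e & ~b)) = 10101010111111111010101011111111
  (d | a) = 00110011001100111111111111111111
  (~e | (d | a)) = 10111011101110111111111111111111
  ((b | (~e & ~b)) & (~e | (d | a))) = 10101010101110111010101011111111
  (c & ~b) = 00001111000000000000111100000000
  (((b | (~e & ~b)) & (~e | (d | a))) | (c & ~b)) = 10101111101110111010111111111111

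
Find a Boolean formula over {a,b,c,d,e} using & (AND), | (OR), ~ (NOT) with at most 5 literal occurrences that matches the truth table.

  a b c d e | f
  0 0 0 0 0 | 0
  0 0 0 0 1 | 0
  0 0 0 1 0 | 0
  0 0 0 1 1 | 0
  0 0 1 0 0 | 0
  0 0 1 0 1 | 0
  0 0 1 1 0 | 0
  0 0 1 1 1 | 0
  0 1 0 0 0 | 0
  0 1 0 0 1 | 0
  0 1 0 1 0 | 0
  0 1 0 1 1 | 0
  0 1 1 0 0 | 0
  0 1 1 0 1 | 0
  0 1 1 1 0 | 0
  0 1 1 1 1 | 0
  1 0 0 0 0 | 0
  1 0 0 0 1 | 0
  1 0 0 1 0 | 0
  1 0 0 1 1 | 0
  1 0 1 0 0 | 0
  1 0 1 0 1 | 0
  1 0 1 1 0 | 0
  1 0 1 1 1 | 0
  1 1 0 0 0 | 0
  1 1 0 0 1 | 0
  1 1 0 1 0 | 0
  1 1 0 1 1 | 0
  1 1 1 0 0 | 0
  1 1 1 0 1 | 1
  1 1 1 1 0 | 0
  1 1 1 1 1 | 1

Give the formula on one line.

  (c & e) = 00000101000001010000010100000101
  ((c & e) & b) = 00000000000001010000000000000101
  (((c & e) & b) & a) = 00000000000000000000000000000101

(((c & e) & b) & a)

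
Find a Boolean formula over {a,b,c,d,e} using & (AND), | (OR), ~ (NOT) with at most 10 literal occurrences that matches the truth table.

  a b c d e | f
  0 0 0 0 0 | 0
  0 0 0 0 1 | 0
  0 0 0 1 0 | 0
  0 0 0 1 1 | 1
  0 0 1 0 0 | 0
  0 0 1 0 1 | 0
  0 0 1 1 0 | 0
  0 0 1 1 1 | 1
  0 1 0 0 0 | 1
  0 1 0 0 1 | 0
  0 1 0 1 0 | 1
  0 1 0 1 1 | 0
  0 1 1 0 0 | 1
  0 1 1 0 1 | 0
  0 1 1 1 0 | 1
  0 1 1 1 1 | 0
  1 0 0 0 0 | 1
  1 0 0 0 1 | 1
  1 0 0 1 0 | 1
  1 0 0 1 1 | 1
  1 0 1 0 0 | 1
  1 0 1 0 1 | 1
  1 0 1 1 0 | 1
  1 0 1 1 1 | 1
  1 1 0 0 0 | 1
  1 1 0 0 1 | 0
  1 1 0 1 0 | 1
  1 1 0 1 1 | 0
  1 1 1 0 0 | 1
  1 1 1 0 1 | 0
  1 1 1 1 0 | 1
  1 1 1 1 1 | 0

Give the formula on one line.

  (b | a) = 00000000111111111111111111111111
  ~b = 11111111000000001111111100000000
  ((b | a) & ~b) = 00000000000000001111111100000000
  (d & e) = 00010001000100010001000100010001
  (((b | a) & ~b) | (d & e)) = 00010001000100011111111100010001
  (b | (((b | a) & ~b) | (d & e))) = 00010001111111111111111111111111
  ~e = 10101010101010101010101010101010
  (~e | ~b) = 11111111101010101111111110101010
  ((b | (((b | a) & ~b) | (d & e))) & (~e | ~b)) = 00010001101010101111111110101010

((b | (((b | a) & ~b) | (d & e))) & (~e | ~b))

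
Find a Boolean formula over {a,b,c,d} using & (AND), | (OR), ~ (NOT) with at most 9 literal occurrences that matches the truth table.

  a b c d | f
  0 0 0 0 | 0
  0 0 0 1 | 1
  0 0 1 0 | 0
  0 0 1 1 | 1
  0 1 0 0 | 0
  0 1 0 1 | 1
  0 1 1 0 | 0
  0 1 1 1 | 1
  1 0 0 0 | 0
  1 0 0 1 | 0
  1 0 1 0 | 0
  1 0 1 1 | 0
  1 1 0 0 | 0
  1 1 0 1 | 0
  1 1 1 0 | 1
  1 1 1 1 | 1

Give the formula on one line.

((~a & d) | (((b & a) & (((d & a) & b) | c)) & c))

  ~a = 1111111100000000
  (~a & d) = 0101010100000000
  (b & a) = 0000000000001111
  (d & a) = 0000000001010101
  ((d & a) & b) = 0000000000000101
  (((d & a) & b) | c) = 0011001100110111
  ((b & a) & (((d & a) & b) | c)) = 0000000000000111
  (((b & a) & (((d & a) & b) | c)) & c) = 0000000000000011
  ((~a & d) | (((b & a) & (((d & a) & b) | c)) & c)) = 0101010100000011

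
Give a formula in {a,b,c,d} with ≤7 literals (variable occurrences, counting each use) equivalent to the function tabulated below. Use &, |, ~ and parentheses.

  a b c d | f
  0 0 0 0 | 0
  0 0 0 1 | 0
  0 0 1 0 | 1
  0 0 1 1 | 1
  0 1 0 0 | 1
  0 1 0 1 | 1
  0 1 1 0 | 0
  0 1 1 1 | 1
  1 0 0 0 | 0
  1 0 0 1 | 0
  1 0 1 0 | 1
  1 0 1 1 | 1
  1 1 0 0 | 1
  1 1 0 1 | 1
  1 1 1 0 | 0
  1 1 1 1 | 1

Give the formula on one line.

(((c & (~c | d)) | (~c & b)) | (c & ~b))

  ~c = 1100110011001100
  (~c | d) = 1101110111011101
  (c & (~c | d)) = 0001000100010001
  (~c & b) = 0000110000001100
  ((c & (~c | d)) | (~c & b)) = 0001110100011101
  ~b = 1111000011110000
  (c & ~b) = 0011000000110000
  (((c & (~c | d)) | (~c & b)) | (c & ~b)) = 0011110100111101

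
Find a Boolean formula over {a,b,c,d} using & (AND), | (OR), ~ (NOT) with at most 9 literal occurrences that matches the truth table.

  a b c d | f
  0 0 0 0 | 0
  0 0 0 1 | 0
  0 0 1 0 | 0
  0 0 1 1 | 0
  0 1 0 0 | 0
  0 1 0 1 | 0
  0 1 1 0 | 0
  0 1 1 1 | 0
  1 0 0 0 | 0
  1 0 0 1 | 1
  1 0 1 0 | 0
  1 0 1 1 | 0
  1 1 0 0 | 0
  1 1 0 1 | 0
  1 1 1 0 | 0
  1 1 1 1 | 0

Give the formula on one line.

(((~b & (a | ~d)) & d) & ((~b & ~a) | ~c))

  ~b = 1111000011110000
  ~d = 1010101010101010
  (a | ~d) = 1010101011111111
  (~b & (a | ~d)) = 1010000011110000
  ((~b & (a | ~d)) & d) = 0000000001010000
  ~a = 1111111100000000
  (~b & ~a) = 1111000000000000
  ~c = 1100110011001100
  ((~b & ~a) | ~c) = 1111110011001100
  (((~b & (a | ~d)) & d) & ((~b & ~a) | ~c)) = 0000000001000000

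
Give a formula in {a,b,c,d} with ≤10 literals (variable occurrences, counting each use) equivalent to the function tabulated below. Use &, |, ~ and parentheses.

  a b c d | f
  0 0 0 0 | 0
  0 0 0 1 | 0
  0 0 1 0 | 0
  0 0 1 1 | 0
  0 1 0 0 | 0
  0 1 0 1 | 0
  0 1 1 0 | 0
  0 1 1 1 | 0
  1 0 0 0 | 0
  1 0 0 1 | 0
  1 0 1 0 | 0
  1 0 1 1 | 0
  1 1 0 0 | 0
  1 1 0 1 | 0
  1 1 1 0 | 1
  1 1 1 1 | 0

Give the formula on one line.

  (c & b) = 0000001100000011
  ~c = 1100110011001100
  (a | b) = 0000111111111111
  (~c & (a | b)) = 0000110011001100
  ((~c & (a | b)) | a) = 0000110011111111
  (((~c & (a | b)) | a) & b) = 0000110000001111
  ~d = 1010101010101010
  ((((~c & (a | b)) | a) & b) & ~d) = 0000100000001010
  (((((~c & (a | b)) | a) & b) & ~d) & a) = 0000000000001010
  ((c & b) & (((((~c & (a | b)) | a) & b) & ~d) & a)) = 0000000000000010

((c & b) & (((((~c & (a | b)) | a) & b) & ~d) & a))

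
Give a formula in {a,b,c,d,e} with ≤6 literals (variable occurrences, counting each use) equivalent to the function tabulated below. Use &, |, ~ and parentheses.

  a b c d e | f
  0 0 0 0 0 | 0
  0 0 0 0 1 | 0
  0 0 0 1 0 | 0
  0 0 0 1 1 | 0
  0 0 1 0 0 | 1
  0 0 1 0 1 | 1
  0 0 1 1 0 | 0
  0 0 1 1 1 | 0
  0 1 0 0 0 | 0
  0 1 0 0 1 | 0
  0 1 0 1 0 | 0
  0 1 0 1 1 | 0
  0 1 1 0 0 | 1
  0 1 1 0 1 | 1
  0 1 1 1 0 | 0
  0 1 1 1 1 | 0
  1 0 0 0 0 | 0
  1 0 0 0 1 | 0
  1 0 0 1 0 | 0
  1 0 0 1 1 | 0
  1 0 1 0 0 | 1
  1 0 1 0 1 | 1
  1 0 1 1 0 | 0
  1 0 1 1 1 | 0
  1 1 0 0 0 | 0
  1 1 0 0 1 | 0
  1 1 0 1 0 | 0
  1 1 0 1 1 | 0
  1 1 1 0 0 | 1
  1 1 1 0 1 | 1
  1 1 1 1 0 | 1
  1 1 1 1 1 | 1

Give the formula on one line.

  (d & b) = 00000000001100110000000000110011
  (a & (d & b)) = 00000000000000000000000000110011
  ~d = 11001100110011001100110011001100
  ((a & (d & b)) | ~d) = 11001100110011001100110011111111
  (((a & (d & b)) | ~d) & c) = 00001100000011000000110000001111

(((a & (d & b)) | ~d) & c)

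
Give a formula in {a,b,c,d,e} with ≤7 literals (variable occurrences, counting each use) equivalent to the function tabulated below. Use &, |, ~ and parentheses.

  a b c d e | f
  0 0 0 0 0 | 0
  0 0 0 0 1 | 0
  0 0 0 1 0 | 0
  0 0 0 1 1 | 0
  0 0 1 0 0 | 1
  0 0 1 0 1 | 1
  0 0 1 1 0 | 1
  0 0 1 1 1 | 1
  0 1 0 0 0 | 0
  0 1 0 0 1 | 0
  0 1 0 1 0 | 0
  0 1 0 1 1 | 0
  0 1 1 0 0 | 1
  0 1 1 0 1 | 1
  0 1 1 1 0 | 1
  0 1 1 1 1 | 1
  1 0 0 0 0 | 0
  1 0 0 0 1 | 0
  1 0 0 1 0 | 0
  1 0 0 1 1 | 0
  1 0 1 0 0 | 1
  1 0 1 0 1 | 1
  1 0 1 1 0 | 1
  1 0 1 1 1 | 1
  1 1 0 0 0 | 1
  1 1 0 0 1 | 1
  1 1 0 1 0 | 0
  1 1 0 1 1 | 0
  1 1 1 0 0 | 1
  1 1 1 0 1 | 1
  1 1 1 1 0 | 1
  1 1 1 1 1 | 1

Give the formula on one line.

(c | ((b & a) & (~d & (b | ~c))))

  (b & a) = 00000000000000000000000011111111
  ~d = 11001100110011001100110011001100
  ~c = 11110000111100001111000011110000
  (b | ~c) = 11110000111111111111000011111111
  (~d & (b | ~c)) = 11000000110011001100000011001100
  ((b & a) & (~d & (b | ~c))) = 00000000000000000000000011001100
  (c | ((b & a) & (~d & (b | ~c)))) = 00001111000011110000111111001111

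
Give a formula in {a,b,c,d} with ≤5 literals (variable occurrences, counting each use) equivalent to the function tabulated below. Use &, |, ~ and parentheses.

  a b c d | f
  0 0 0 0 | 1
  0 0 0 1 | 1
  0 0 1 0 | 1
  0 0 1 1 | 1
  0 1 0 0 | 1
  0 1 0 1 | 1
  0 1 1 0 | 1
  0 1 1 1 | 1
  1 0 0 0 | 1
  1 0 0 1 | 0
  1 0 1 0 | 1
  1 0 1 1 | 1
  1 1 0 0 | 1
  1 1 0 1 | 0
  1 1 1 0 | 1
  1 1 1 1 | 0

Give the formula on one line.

  ~b = 1111000011110000
  (~b & c) = 0011000000110000
  ~d = 1010101010101010
  ~a = 1111111100000000
  (~a & d) = 0101010100000000
  (~d | (~a & d)) = 1111111110101010
  ((~b & c) | (~d | (~a & d))) = 1111111110111010

((~b & c) | (~d | (~a & d)))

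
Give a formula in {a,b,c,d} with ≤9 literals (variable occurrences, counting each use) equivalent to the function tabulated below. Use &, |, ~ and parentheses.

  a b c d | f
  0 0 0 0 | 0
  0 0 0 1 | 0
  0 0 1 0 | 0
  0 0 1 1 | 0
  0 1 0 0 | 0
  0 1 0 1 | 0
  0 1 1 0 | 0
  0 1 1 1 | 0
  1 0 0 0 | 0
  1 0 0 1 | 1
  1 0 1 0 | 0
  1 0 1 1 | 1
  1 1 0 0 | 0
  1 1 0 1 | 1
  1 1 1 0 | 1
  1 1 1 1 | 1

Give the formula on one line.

((((c & b) & a) & ~d) | (a & (d | ~a)))

  (c & b) = 0000001100000011
  ((c & b) & a) = 0000000000000011
  ~d = 1010101010101010
  (((c & b) & a) & ~d) = 0000000000000010
  ~a = 1111111100000000
  (d | ~a) = 1111111101010101
  (a & (d | ~a)) = 0000000001010101
  ((((c & b) & a) & ~d) | (a & (d | ~a))) = 0000000001010111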